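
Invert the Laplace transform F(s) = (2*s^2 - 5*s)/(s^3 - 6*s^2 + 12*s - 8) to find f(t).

f(t) = -t^2*exp(2*t) + 3*t*exp(2*t) + 2*exp(2*t)

Factor the denominator: s^3 - 6*s^2 + 12*s - 8 = (s - 2)^3.
Partial fraction decomposition gives [2/(s - 2)] + [3/(s - 2)^2] + [-2/(s - 2)^3].
Invert each term: 2/(s - 2) ↔ 2e^(2t); 3/(s - 2)^2 ↔ 3t·e^(2t); -2/(s - 2)^3 ↔ (-1)t^2·e^(2t).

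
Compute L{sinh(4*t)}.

L{sinh(4t)} = 4/(s^2 - 16).

4/(s^2 - 16)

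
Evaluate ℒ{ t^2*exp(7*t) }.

2/(s - 7)^3

L{e^(7t)} = 1/(s - 7).
Then apply L{t^2·g(t)} = (-1)^2 d^2/ds^2[G(s)] with G(s) = 1/(s - 7):
differentiating 2 times and applying the sign gives 2/(s - 7)^3.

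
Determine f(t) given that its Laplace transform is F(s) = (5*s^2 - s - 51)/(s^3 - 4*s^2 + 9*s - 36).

f(t) = exp(4*t) + 5*sin(3*t) + 4*cos(3*t)

Factor the denominator: s^3 - 4*s^2 + 9*s - 36 = (s - 4)*(s^2 + 9).
Partial fraction decomposition gives [1/(s - 4)] + [4*s/(s^2 + 9)] + [15/(s^2 + 9)].
Invert each term: 1/(s - 4) ↔ e^(4t); 4·s/(s^2 + 9) ↔ 4cos(3t); 5·3/(s^2 + 9) ↔ 5sin(3t).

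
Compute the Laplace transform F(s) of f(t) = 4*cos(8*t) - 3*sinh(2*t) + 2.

The transform is linear, so treat each term independently.
(-3)·[L{sinh(2t)} = 2/(s^2 - 4)]; (4)·[L{cos(8t)} = s/(s^2 + 64)]; L{2} = 2/s.

F(s) = 4*s/(s^2 + 64) - 6/(s^2 - 4) + 2/s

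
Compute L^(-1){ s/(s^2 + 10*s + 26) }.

Complete the square in the denominator: s^2 + 10*s + 26 = (s + 5)^2 + 1^2.
Split the numerator to match: s = 1·(s + 5) - 5·1.
Invert each term: 1·(s + 5)/((s + 5)^2 + 1) ↔ e^(-5t)cos(t); -5·1/((s + 5)^2 + 1) ↔ -5e^(-5t)sin(t).

-5*exp(-5*t)*sin(t) + exp(-5*t)*cos(t)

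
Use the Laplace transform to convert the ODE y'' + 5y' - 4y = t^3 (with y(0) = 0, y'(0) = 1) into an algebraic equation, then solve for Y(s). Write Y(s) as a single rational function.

Y(s) = (s^4 + 6)/(s^6 + 5*s^5 - 4*s^4)

Apply the Laplace transform to the equation.
The derivative rules (L{y''} = s^2 Y - s·y(0) - y'(0) and L{y'} = sY - y(0), with y(0) = 0, y'(0) = 1) turn the left side into (s^2 + 5*s - 4)Y - (1).
The right side is L{t^3} = 6/s^4.
So (s^2 + 5*s - 4)Y = 6/s^4 + (1).
Solve for Y(s) and write it as one ratio of polynomials.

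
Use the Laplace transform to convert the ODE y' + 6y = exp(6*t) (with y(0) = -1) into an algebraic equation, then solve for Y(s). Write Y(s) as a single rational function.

Y(s) = (-s + 7)/(s^2 - 36)

Take the Laplace transform of both sides.
With L{y'} = sY - y(0) = sY - (-1): the LHS transforms to (s + 6)Y - (-1).
The right side is L{exp(6*t)} = 1/(s - 6).
So (s + 6)Y = 1/(s - 6) + (-1).
Solve for Y(s) and write it as one ratio of polynomials.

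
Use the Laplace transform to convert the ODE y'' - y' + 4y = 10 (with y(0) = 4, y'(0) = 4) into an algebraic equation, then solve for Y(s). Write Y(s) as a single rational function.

Take the Laplace transform of both sides.
With L{y''} = s^2 Y - s·y(0) - y'(0) and L{y'} = sY - y(0), with y(0) = 4, y'(0) = 4: the LHS transforms to (s^2 - s + 4)Y - (4*s).
The right side is L{10} = 10/s.
So (s^2 - s + 4)Y = 10/s + (4*s).
Isolate Y and clear denominators.

Y(s) = (4*s^2 + 10)/(s^3 - s^2 + 4*s)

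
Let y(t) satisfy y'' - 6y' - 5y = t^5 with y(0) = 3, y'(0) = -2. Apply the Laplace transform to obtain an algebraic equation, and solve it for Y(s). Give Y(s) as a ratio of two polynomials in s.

Take the Laplace transform of both sides.
The derivative rules (L{y''} = s^2 Y - s·y(0) - y'(0) and L{y'} = sY - y(0), with y(0) = 3, y'(0) = -2) turn the left side into (s^2 - 6*s - 5)Y - (3*s - 20).
The right side is L{t^5} = 120/s^6.
So (s^2 - 6*s - 5)Y = 120/s^6 + (3*s - 20).
Divide through and combine into a single rational function.

Y(s) = (3*s^7 - 20*s^6 + 120)/(s^8 - 6*s^7 - 5*s^6)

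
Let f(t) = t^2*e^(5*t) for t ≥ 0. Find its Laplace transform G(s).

G(s) = 2/(s - 5)^3

L{e^(5t)} = 1/(s - 5).
Then apply L{t^2·g(t)} = (-1)^2 d^2/ds^2[H(s)] with H(s) = 1/(s - 5):
differentiating 2 times and applying the sign gives 2/(s - 5)^3.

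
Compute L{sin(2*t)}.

2/(s^2 + 4)

L{sin(2t)} = 2/(s^2 + 4).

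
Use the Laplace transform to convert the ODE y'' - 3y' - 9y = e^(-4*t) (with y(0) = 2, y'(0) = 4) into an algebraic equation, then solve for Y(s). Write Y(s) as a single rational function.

Laplace-transform each side.
With L{y''} = s^2 Y - s·y(0) - y'(0) and L{y'} = sY - y(0), with y(0) = 2, y'(0) = 4: the LHS transforms to (s^2 - 3*s - 9)Y - (2*s - 2).
The right side is L{e^(-4*t)} = 1/(s + 4).
So (s^2 - 3*s - 9)Y = 1/(s + 4) + (2*s - 2).
Isolate Y and clear denominators.

Y(s) = (2*s^2 + 6*s - 7)/(s^3 + s^2 - 21*s - 36)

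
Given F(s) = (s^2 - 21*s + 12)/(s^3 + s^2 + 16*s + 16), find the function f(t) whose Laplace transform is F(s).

f(t) = -5*sin(4*t) - cos(4*t) + 2*exp(-t)

Factor the denominator: s^3 + s^2 + 16*s + 16 = (s + 1)*(s^2 + 16).
Partial fraction decomposition gives [2/(s + 1)] + [-s/(s^2 + 16)] + [-20/(s^2 + 16)].
Invert each term: 2/(s + 1) ↔ 2e^(-t); -1·s/(s^2 + 16) ↔ -cos(4t); -5·4/(s^2 + 16) ↔ -5sin(4t).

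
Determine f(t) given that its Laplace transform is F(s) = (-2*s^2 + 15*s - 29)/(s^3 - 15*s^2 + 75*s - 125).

f(t) = -2*t^2*exp(5*t) - 5*t*exp(5*t) - 2*exp(5*t)

Factor the denominator: s^3 - 15*s^2 + 75*s - 125 = (s - 5)^3.
Partial fraction decomposition gives [-2/(s - 5)] + [-5/(s - 5)^2] + [-4/(s - 5)^3].
Invert each term: -2/(s - 5) ↔ -2e^(5t); -5/(s - 5)^2 ↔ -5t·e^(5t); -4/(s - 5)^3 ↔ (-2)t^2·e^(5t).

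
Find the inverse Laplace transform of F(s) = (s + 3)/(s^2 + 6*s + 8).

Rewrite the denominator: s^2 + 6*s + 8 = (s + 3)^2 - 1.
The form in (s + 3) signals a first-shifting-theorem factor e^(-3t).
Since L{cosh(t)} = s/(s^2 - 1), the inverse is exp(-3*t)*cosh(t).

exp(-3*t)*cosh(t)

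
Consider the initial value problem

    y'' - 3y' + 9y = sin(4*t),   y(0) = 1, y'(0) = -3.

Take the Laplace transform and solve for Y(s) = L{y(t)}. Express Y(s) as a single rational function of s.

Apply the Laplace transform to the equation.
Using L{y''} = s^2 Y - s·y(0) - y'(0) and L{y'} = sY - y(0), with y(0) = 1, y'(0) = -3, the left side becomes (s^2 - 3*s + 9)Y - (s - 6).
The right side is L{sin(4*t)} = 4/(s^2 + 16).
So (s^2 - 3*s + 9)Y = 4/(s^2 + 16) + (s - 6).
Divide through and combine into a single rational function.

Y(s) = (s^3 - 6*s^2 + 16*s - 92)/(s^4 - 3*s^3 + 25*s^2 - 48*s + 144)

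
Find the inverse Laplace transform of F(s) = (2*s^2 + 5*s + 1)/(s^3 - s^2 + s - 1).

Factor the denominator: s^3 - s^2 + s - 1 = (s - 1)*(s^2 + 1).
Partial fraction decomposition gives [4/(s - 1)] + [-2*s/(s^2 + 1)] + [3/(s^2 + 1)].
Invert each term: 4/(s - 1) ↔ 4e^(t); -2·s/(s^2 + 1) ↔ -2cos(t); 3·1/(s^2 + 1) ↔ 3sin(t).

4*exp(t) + 3*sin(t) - 2*cos(t)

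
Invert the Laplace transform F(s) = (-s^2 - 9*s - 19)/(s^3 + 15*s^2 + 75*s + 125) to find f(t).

Factor the denominator: s^3 + 15*s^2 + 75*s + 125 = (s + 5)^3.
Partial fraction decomposition gives [-1/(s + 5)] + [(s + 5)^(-2)] + [(s + 5)^(-3)].
Invert each term: -1/(s + 5) ↔ -e^(-5t); 1/(s + 5)^2 ↔ t·e^(-5t); 1/(s + 5)^3 ↔ (1/2)t^2·e^(-5t).

f(t) = t^2*exp(-5*t)/2 + t*exp(-5*t) - exp(-5*t)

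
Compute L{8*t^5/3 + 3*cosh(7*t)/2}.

3*s/(2*(s^2 - 49)) + 320/s^6

The transform is linear, so treat each term independently.
(3/2)·[L{cosh(7t)} = s/(s^2 - 49)]; (8/3)·[L{t^5} = 5!/s^6 = 120/s^6].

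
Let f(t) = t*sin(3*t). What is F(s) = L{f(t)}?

L{sin(3t)} = 3/(s^2 + 9).
Then apply L{t·g(t)} = -d/ds[G(s)] with G(s) = 3/(s^2 + 9):
differentiating 1 time and applying the sign gives 6*s/(s^2 + 9)^2.

F(s) = 6*s/(s^2 + 9)^2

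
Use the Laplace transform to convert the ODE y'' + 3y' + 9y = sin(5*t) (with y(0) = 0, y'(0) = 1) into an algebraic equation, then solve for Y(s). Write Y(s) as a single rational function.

Y(s) = (s^2 + 30)/(s^4 + 3*s^3 + 34*s^2 + 75*s + 225)

Take the Laplace transform of both sides.
The derivative rules (L{y''} = s^2 Y - s·y(0) - y'(0) and L{y'} = sY - y(0), with y(0) = 0, y'(0) = 1) turn the left side into (s^2 + 3*s + 9)Y - (1).
The right side is L{sin(5*t)} = 5/(s^2 + 25).
So (s^2 + 3*s + 9)Y = 5/(s^2 + 25) + (1).
Divide through and combine into a single rational function.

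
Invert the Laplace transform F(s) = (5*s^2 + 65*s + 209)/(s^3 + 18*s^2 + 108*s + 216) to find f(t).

f(t) = -t^2*exp(-6*t)/2 + 5*t*exp(-6*t) + 5*exp(-6*t)

Factor the denominator: s^3 + 18*s^2 + 108*s + 216 = (s + 6)^3.
Partial fraction decomposition gives [5/(s + 6)] + [5/(s + 6)^2] + [-1/(s + 6)^3].
Invert each term: 5/(s + 6) ↔ 5e^(-6t); 5/(s + 6)^2 ↔ 5t·e^(-6t); -1/(s + 6)^3 ↔ (-1/2)t^2·e^(-6t).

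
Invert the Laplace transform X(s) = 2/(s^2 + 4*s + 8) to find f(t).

Rewrite the denominator: s^2 + 4*s + 8 = (s + 2)^2 + 4.
The form in (s + 2) signals a first-shifting-theorem factor e^(-2t).
Since L{sin(2t)} = 2/(s^2 + 4), the inverse is e^(-2*t)*sin(2*t).

f(t) = exp(-2*t)*sin(2*t)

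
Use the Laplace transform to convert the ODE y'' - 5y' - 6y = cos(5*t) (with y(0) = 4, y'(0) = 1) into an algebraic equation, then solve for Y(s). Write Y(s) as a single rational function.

Y(s) = (4*s^3 - 19*s^2 + 101*s - 475)/(s^4 - 5*s^3 + 19*s^2 - 125*s - 150)

Take the Laplace transform of both sides.
With L{y''} = s^2 Y - s·y(0) - y'(0) and L{y'} = sY - y(0), with y(0) = 4, y'(0) = 1: the LHS transforms to (s^2 - 5*s - 6)Y - (4*s - 19).
The right side is L{cos(5*t)} = s/(s^2 + 25).
So (s^2 - 5*s - 6)Y = s/(s^2 + 25) + (4*s - 19).
Isolate Y and clear denominators.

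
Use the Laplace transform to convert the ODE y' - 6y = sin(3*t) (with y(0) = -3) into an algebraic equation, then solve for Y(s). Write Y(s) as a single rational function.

Take the Laplace transform of both sides.
With L{y'} = sY - y(0) = sY - (-3): the LHS transforms to (s - 6)Y - (-3).
The right side is L{sin(3*t)} = 3/(s^2 + 9).
So (s - 6)Y = 3/(s^2 + 9) + (-3).
Divide through and combine into a single rational function.

Y(s) = (-3*s^2 - 24)/(s^3 - 6*s^2 + 9*s - 54)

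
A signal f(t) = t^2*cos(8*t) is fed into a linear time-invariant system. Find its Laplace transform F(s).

L{cos(8t)} = s/(s^2 + 64).
Then apply L{t^2·g(t)} = (-1)^2 d^2/ds^2[G(s)] with G(s) = s/(s^2 + 64):
differentiating 2 times and applying the sign gives 2*s*(s^2 - 192)/(s^2 + 64)^3.

F(s) = 2*s*(s^2 - 192)/(s^2 + 64)^3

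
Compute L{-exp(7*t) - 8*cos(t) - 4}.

Apply the Laplace transform termwise.
L{-4} = -4/s; (-1)·[L{e^(7t)} = 1/(s - 7)]; (-8)·[L{cos(t)} = s/(s^2 + 1)].

-8*s/(s^2 + 1) - 1/(s - 7) - 4/s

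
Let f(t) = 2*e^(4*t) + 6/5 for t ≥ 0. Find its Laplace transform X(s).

Apply the Laplace transform termwise.
(2)·[L{e^(4t)} = 1/(s - 4)]; L{6/5} = (6/5)/s.

X(s) = 2/(s - 4) + 6/(5*s)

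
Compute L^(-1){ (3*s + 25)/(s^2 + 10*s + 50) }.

Complete the square in the denominator: s^2 + 10*s + 50 = (s + 5)^2 + 5^2.
Split the numerator to match: 3*s + 25 = 3·(s + 5) + 2·5.
Invert each term: 3·(s + 5)/((s + 5)^2 + 25) ↔ 3e^(-5t)cos(5t); 2·5/((s + 5)^2 + 25) ↔ 2e^(-5t)sin(5t).

2*exp(-5*t)*sin(5*t) + 3*exp(-5*t)*cos(5*t)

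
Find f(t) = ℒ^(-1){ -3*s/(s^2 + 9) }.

f(t) = -3*cos(3*t)

Since L{cos(3t)} = s/(s^2 + 9), the inverse is cos(3*t), scaled by -3.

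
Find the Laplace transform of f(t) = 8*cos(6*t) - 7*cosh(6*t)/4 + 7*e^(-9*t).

Apply the Laplace transform termwise.
(8)·[L{cos(6t)} = s/(s^2 + 36)]; (-7/4)·[L{cosh(6t)} = s/(s^2 - 36)]; (7)·[L{e^(-9t)} = 1/(s + 9)].

8*s/(s^2 + 36) - 7*s/(4*(s^2 - 36)) + 7/(s + 9)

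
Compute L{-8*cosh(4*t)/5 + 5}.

By linearity of the Laplace transform, transform each term separately.
L{5} = 5/s; (-8/5)·[L{cosh(4t)} = s/(s^2 - 16)].

-8*s/(5*(s^2 - 16)) + 5/s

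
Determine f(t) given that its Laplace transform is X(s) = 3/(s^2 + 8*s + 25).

f(t) = exp(-4*t)*sin(3*t)

Rewrite the denominator: s^2 + 8*s + 25 = (s + 4)^2 + 9.
The form in (s + 4) signals a first-shifting-theorem factor e^(-4t).
Since L{sin(3t)} = 3/(s^2 + 9), the inverse is exp(-4*t)*sin(3*t).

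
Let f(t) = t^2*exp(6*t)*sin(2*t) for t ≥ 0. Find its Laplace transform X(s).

X(s) = 4*(3*s^2 - 36*s + 104)/(s^2 - 12*s + 40)^3

L{sin(2t)} = 2/(s^2 + 4).
Multiplying by e^(6t) shifts s → s - 6, so L{exp(6*t)*sin(2*t)} = 2/((s - 6)^2 + 4).
Then apply L{t^2·g(t)} = (-1)^2 d^2/ds^2[G(s)] with G(s) = 2/((s - 6)^2 + 4):
differentiating 2 times and applying the sign gives 4*(3*s^2 - 36*s + 104)/(s^2 - 12*s + 40)^3.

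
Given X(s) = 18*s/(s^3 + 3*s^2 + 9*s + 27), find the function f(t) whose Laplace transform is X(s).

f(t) = 3*sin(3*t) + 3*cos(3*t) - 3*exp(-3*t)

Factor the denominator: s^3 + 3*s^2 + 9*s + 27 = (s + 3)*(s^2 + 9).
Partial fraction decomposition gives [-3/(s + 3)] + [3*s/(s^2 + 9)] + [9/(s^2 + 9)].
Invert each term: -3/(s + 3) ↔ -3e^(-3t); 3·s/(s^2 + 9) ↔ 3cos(3t); 3·3/(s^2 + 9) ↔ 3sin(3t).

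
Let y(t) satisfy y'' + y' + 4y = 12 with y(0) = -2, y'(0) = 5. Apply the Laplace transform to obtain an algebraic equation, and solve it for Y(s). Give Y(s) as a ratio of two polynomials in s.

Laplace-transform each side.
With L{y''} = s^2 Y - s·y(0) - y'(0) and L{y'} = sY - y(0), with y(0) = -2, y'(0) = 5: the LHS transforms to (s^2 + s + 4)Y - (-2*s + 3).
The right side is L{12} = 12/s.
So (s^2 + s + 4)Y = 12/s + (-2*s + 3).
Isolate Y and clear denominators.

Y(s) = (-2*s^2 + 3*s + 12)/(s^3 + s^2 + 4*s)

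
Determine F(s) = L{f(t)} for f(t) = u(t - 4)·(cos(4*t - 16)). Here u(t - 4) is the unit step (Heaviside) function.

F(s) = s*exp(-4*s)/(s^2 + 16)

By the second shifting theorem, L{u(t - c)·g(t - c)} = e^(-cs)·G(s) with c = 4 and G(s) = L{g(t)}.
L{cos(4t)} = s/(s^2 + 16).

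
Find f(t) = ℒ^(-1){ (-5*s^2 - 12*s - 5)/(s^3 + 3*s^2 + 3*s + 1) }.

f(t) = t^2*exp(-t) - 2*t*exp(-t) - 5*exp(-t)

Factor the denominator: s^3 + 3*s^2 + 3*s + 1 = (s + 1)^3.
Partial fraction decomposition gives [-5/(s + 1)] + [-2/(s + 1)^2] + [2/(s + 1)^3].
Invert each term: -5/(s + 1) ↔ -5e^(-t); -2/(s + 1)^2 ↔ -2t·e^(-t); 2/(s + 1)^3 ↔ (1)t^2·e^(-t).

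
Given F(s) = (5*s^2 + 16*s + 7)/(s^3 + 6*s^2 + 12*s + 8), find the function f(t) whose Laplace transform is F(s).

Factor the denominator: s^3 + 6*s^2 + 12*s + 8 = (s + 2)^3.
Partial fraction decomposition gives [5/(s + 2)] + [-4/(s + 2)^2] + [-5/(s + 2)^3].
Invert each term: 5/(s + 2) ↔ 5e^(-2t); -4/(s + 2)^2 ↔ -4t·e^(-2t); -5/(s + 2)^3 ↔ (-5/2)t^2·e^(-2t).

f(t) = -5*t^2*exp(-2*t)/2 - 4*t*exp(-2*t) + 5*exp(-2*t)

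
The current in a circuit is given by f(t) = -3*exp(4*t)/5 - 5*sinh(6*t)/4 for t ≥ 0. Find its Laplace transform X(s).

By linearity of the Laplace transform, transform each term separately.
(-3/5)·[L{e^(4t)} = 1/(s - 4)]; (-5/4)·[L{sinh(6t)} = 6/(s^2 - 36)].

X(s) = -15/(2*(s^2 - 36)) - 3/(5*(s - 4))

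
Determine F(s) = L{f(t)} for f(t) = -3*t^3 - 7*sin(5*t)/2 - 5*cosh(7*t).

F(s) = -5*s/(s^2 - 49) - 35/(2*(s^2 + 25)) - 18/s^4

The transform is linear, so treat each term independently.
(-3)·[L{t^3} = 3!/s^4 = 6/s^4]; (-7/2)·[L{sin(5t)} = 5/(s^2 + 25)]; (-5)·[L{cosh(7t)} = s/(s^2 - 49)].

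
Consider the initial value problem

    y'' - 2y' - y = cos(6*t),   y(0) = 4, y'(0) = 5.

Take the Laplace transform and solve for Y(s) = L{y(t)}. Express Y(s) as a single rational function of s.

Y(s) = (4*s^3 - 3*s^2 + 145*s - 108)/(s^4 - 2*s^3 + 35*s^2 - 72*s - 36)

Take the Laplace transform of both sides.
Using L{y''} = s^2 Y - s·y(0) - y'(0) and L{y'} = sY - y(0), with y(0) = 4, y'(0) = 5, the left side becomes (s^2 - 2*s - 1)Y - (4*s - 3).
The right side is L{cos(6*t)} = s/(s^2 + 36).
So (s^2 - 2*s - 1)Y = s/(s^2 + 36) + (4*s - 3).
Isolate Y and clear denominators.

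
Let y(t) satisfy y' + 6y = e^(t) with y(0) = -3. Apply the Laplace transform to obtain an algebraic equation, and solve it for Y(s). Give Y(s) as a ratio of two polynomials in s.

Y(s) = (-3*s + 4)/(s^2 + 5*s - 6)

Transform both sides with L{·}.
Using L{y'} = sY - y(0) = sY - (-3), the left side becomes (s + 6)Y - (-3).
The right side is L{e^(t)} = 1/(s - 1).
So (s + 6)Y = 1/(s - 1) + (-3).
Isolate Y and clear denominators.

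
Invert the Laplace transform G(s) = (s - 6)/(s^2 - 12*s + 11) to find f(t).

Rewrite the denominator: s^2 - 12*s + 11 = (s - 6)^2 - 25.
The form in (s - 6) signals a first-shifting-theorem factor e^(6t).
Since L{cosh(5t)} = s/(s^2 - 25), the inverse is e^(6*t)*cosh(5*t).

f(t) = exp(6*t)*cosh(5*t)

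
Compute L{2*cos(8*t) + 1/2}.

By linearity of the Laplace transform, transform each term separately.
L{1/2} = (1/2)/s; (2)·[L{cos(8t)} = s/(s^2 + 64)].

2*s/(s^2 + 64) + 1/(2*s)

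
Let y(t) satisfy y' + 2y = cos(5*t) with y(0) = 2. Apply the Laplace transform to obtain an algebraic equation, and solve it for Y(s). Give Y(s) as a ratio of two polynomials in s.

Y(s) = (2*s^2 + s + 50)/(s^3 + 2*s^2 + 25*s + 50)

Apply the Laplace transform to the equation.
The derivative rules (L{y'} = sY - y(0) = sY - 2) turn the left side into (s + 2)Y - (2).
The right side is L{cos(5*t)} = s/(s^2 + 25).
So (s + 2)Y = s/(s^2 + 25) + (2).
Divide through and combine into a single rational function.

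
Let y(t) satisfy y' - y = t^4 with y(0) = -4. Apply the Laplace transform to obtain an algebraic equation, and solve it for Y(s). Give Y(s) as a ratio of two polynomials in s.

Laplace-transform each side.
With L{y'} = sY - y(0) = sY - (-4): the LHS transforms to (s - 1)Y - (-4).
The right side is L{t^4} = 24/s^5.
So (s - 1)Y = 24/s^5 + (-4).
Divide through and combine into a single rational function.

Y(s) = (-4*s^5 + 24)/(s^6 - s^5)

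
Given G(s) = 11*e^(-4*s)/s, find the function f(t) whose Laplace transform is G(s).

The factor e^(-4s) signals a time shift by c = 4 (second shifting theorem).
L{11} = 11/s, so L^-1{11/s} = 11.
Hence the inverse is u(t - 4) times that function evaluated at t - 4.

f(t) = Heaviside(t - 4)*(11)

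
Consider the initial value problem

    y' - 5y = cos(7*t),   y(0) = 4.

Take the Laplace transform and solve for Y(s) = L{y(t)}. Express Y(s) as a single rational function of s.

Apply the Laplace transform to the equation.
Using L{y'} = sY - y(0) = sY - 4, the left side becomes (s - 5)Y - (4).
The right side is L{cos(7*t)} = s/(s^2 + 49).
So (s - 5)Y = s/(s^2 + 49) + (4).
Divide through and combine into a single rational function.

Y(s) = (4*s^2 + s + 196)/(s^3 - 5*s^2 + 49*s - 245)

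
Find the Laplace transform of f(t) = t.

L{t} = 1!/s^2 = 1/s^2.

s^(-2)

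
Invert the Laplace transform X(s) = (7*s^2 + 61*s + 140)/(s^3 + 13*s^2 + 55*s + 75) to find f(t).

f(t) = -5*t*exp(-5*t) + 5*exp(-3*t) + 2*exp(-5*t)

Factor the denominator: s^3 + 13*s^2 + 55*s + 75 = (s + 3)*(s + 5)^2.
Partial fraction decomposition gives [2/(s + 5)] + [-5/(s + 5)^2] + [5/(s + 3)].
Invert each term: 2/(s + 5) ↔ 2e^(-5t); -5/(s + 5)^2 ↔ -5t·e^(-5t); 5/(s + 3) ↔ 5e^(-3t).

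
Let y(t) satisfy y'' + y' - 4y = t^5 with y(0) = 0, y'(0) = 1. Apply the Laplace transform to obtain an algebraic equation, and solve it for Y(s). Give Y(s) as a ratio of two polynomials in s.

Y(s) = (s^6 + 120)/(s^8 + s^7 - 4*s^6)

Laplace-transform each side.
The derivative rules (L{y''} = s^2 Y - s·y(0) - y'(0) and L{y'} = sY - y(0), with y(0) = 0, y'(0) = 1) turn the left side into (s^2 + s - 4)Y - (1).
The right side is L{t^5} = 120/s^6.
So (s^2 + s - 4)Y = 120/s^6 + (1).
Solve for Y(s) and write it as one ratio of polynomials.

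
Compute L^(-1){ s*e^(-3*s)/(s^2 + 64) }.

The factor e^(-3s) signals a time shift by c = 3 (second shifting theorem).
L{cos(8t)} = s/(s^2 + 64), so L^-1{s/(s^2 + 64)} = cos(8*t).
Hence the inverse is u(t - 3) times that function evaluated at t - 3.

Heaviside(t - 3)*(cos(8*t - 24))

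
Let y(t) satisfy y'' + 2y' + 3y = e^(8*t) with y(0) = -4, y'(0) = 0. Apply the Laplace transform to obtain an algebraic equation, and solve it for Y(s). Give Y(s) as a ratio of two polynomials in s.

Laplace-transform each side.
The derivative rules (L{y''} = s^2 Y - s·y(0) - y'(0) and L{y'} = sY - y(0), with y(0) = -4, y'(0) = 0) turn the left side into (s^2 + 2*s + 3)Y - (-4*s - 8).
The right side is L{e^(8*t)} = 1/(s - 8).
So (s^2 + 2*s + 3)Y = 1/(s - 8) + (-4*s - 8).
Isolate Y and clear denominators.

Y(s) = (-4*s^2 + 24*s + 65)/(s^3 - 6*s^2 - 13*s - 24)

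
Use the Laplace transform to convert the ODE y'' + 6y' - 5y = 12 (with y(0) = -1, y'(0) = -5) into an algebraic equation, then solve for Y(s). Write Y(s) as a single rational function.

Y(s) = (-s^2 - 11*s + 12)/(s^3 + 6*s^2 - 5*s)

Take the Laplace transform of both sides.
Using L{y''} = s^2 Y - s·y(0) - y'(0) and L{y'} = sY - y(0), with y(0) = -1, y'(0) = -5, the left side becomes (s^2 + 6*s - 5)Y - (-s - 11).
The right side is L{12} = 12/s.
So (s^2 + 6*s - 5)Y = 12/s + (-s - 11).
Isolate Y and clear denominators.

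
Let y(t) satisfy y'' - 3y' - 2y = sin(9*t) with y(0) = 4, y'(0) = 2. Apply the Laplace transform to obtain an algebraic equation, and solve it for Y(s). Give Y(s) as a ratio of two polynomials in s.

Y(s) = (4*s^3 - 10*s^2 + 324*s - 801)/(s^4 - 3*s^3 + 79*s^2 - 243*s - 162)

Take the Laplace transform of both sides.
The derivative rules (L{y''} = s^2 Y - s·y(0) - y'(0) and L{y'} = sY - y(0), with y(0) = 4, y'(0) = 2) turn the left side into (s^2 - 3*s - 2)Y - (4*s - 10).
The right side is L{sin(9*t)} = 9/(s^2 + 81).
So (s^2 - 3*s - 2)Y = 9/(s^2 + 81) + (4*s - 10).
Divide through and combine into a single rational function.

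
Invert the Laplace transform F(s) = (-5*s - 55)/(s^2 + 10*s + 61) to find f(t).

Complete the square in the denominator: s^2 + 10*s + 61 = (s + 5)^2 + 6^2.
Split the numerator to match: -5*s - 55 = -5·(s + 5) - 5·6.
Invert each term: -5·(s + 5)/((s + 5)^2 + 36) ↔ -5e^(-5t)cos(6t); -5·6/((s + 5)^2 + 36) ↔ -5e^(-5t)sin(6t).

f(t) = -5*exp(-5*t)*sin(6*t) - 5*exp(-5*t)*cos(6*t)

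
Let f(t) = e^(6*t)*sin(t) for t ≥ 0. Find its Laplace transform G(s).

L{sin(t)} = 1/(s^2 + 1).
By the first shifting theorem, multiplying by e^(6t) replaces s with s - 6.

G(s) = 1/((s - 6)^2 + 1)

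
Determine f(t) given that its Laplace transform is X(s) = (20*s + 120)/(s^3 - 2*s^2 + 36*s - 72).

Factor the denominator: s^3 - 2*s^2 + 36*s - 72 = (s - 2)*(s^2 + 36).
Partial fraction decomposition gives [4/(s - 2)] + [-4*s/(s^2 + 36)] + [12/(s^2 + 36)].
Invert each term: 4/(s - 2) ↔ 4e^(2t); -4·s/(s^2 + 36) ↔ -4cos(6t); 2·6/(s^2 + 36) ↔ 2sin(6t).

f(t) = 4*exp(2*t) + 2*sin(6*t) - 4*cos(6*t)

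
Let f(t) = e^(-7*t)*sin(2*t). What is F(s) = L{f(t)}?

F(s) = 2/((s + 7)^2 + 4)

L{sin(2t)} = 2/(s^2 + 4).
By the first shifting theorem, multiplying by e^(-7t) replaces s with s + 7.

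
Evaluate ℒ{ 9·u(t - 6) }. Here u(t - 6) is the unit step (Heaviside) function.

9*exp(-6*s)/s

By the second shifting theorem, L{u(t - c)·g(t - c)} = e^(-cs)·G(s) with c = 6 and G(s) = L{g(t)}.
L{9} = 9/s.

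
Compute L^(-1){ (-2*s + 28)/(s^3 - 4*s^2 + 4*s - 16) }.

exp(4*t) - 3*sin(2*t) - cos(2*t)

Factor the denominator: s^3 - 4*s^2 + 4*s - 16 = (s - 4)*(s^2 + 4).
Partial fraction decomposition gives [1/(s - 4)] + [-s/(s^2 + 4)] + [-6/(s^2 + 4)].
Invert each term: 1/(s - 4) ↔ e^(4t); -1·s/(s^2 + 4) ↔ -cos(2t); -3·2/(s^2 + 4) ↔ -3sin(2t).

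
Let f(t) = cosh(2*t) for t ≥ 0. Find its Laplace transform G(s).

L{cosh(2t)} = s/(s^2 - 4).

G(s) = s/(s^2 - 4)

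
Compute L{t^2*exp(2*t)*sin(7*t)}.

L{sin(7t)} = 7/(s^2 + 49).
Multiplying by e^(2t) shifts s → s - 2, so L{exp(2*t)*sin(7*t)} = 7/((s - 2)^2 + 49).
Then apply L{t^2·g(t)} = (-1)^2 d^2/ds^2[G(s)] with G(s) = 7/((s - 2)^2 + 49):
differentiating 2 times and applying the sign gives 14*(3*s^2 - 12*s - 37)/(s^2 - 4*s + 53)^3.

14*(3*s^2 - 12*s - 37)/(s^2 - 4*s + 53)^3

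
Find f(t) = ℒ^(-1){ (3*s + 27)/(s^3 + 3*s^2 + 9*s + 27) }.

Factor the denominator: s^3 + 3*s^2 + 9*s + 27 = (s + 3)*(s^2 + 9).
Partial fraction decomposition gives [1/(s + 3)] + [-s/(s^2 + 9)] + [6/(s^2 + 9)].
Invert each term: 1/(s + 3) ↔ e^(-3t); -1·s/(s^2 + 9) ↔ -cos(3t); 2·3/(s^2 + 9) ↔ 2sin(3t).

f(t) = 2*sin(3*t) - cos(3*t) + exp(-3*t)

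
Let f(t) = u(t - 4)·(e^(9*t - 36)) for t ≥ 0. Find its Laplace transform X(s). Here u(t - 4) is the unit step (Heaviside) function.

X(s) = exp(-4*s)/(s - 9)

By the second shifting theorem, L{u(t - c)·g(t - c)} = e^(-cs)·G(s) with c = 4 and G(s) = L{g(t)}.
L{e^(9t)} = 1/(s - 9).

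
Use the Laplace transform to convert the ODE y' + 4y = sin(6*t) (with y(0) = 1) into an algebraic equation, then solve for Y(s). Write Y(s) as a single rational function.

Laplace-transform each side.
The derivative rules (L{y'} = sY - y(0) = sY - 1) turn the left side into (s + 4)Y - (1).
The right side is L{sin(6*t)} = 6/(s^2 + 36).
So (s + 4)Y = 6/(s^2 + 36) + (1).
Isolate Y and clear denominators.

Y(s) = (s^2 + 42)/(s^3 + 4*s^2 + 36*s + 144)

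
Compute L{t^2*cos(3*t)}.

L{cos(3t)} = s/(s^2 + 9).
Then apply L{t^2·g(t)} = (-1)^2 d^2/ds^2[G(s)] with G(s) = s/(s^2 + 9):
differentiating 2 times and applying the sign gives 2*s*(s^2 - 27)/(s^2 + 9)^3.

2*s*(s^2 - 27)/(s^2 + 9)^3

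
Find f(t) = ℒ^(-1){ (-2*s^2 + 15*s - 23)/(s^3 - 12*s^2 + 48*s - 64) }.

Factor the denominator: s^3 - 12*s^2 + 48*s - 64 = (s - 4)^3.
Partial fraction decomposition gives [-2/(s - 4)] + [-1/(s - 4)^2] + [5/(s - 4)^3].
Invert each term: -2/(s - 4) ↔ -2e^(4t); -1/(s - 4)^2 ↔ -t·e^(4t); 5/(s - 4)^3 ↔ (5/2)t^2·e^(4t).

f(t) = 5*t^2*exp(4*t)/2 - t*exp(4*t) - 2*exp(4*t)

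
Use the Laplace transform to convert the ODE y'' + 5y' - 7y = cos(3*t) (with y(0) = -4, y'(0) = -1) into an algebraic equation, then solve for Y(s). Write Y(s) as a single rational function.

Y(s) = (-4*s^3 - 21*s^2 - 35*s - 189)/(s^4 + 5*s^3 + 2*s^2 + 45*s - 63)

Take the Laplace transform of both sides.
Using L{y''} = s^2 Y - s·y(0) - y'(0) and L{y'} = sY - y(0), with y(0) = -4, y'(0) = -1, the left side becomes (s^2 + 5*s - 7)Y - (-4*s - 21).
The right side is L{cos(3*t)} = s/(s^2 + 9).
So (s^2 + 5*s - 7)Y = s/(s^2 + 9) + (-4*s - 21).
Divide through and combine into a single rational function.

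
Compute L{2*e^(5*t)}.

2/(s - 5)

L{2} = 2/s.
By the first shifting theorem, multiplying by e^(5t) replaces s with s - 5.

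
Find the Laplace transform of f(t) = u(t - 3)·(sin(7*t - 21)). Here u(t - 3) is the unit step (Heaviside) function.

By the second shifting theorem, L{u(t - c)·g(t - c)} = e^(-cs)·G(s) with c = 3 and G(s) = L{g(t)}.
L{sin(7t)} = 7/(s^2 + 49).

7*exp(-3*s)/(s^2 + 49)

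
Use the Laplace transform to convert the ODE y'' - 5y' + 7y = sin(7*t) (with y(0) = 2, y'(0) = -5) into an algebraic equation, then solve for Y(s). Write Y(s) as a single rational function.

Apply the Laplace transform to the equation.
Using L{y''} = s^2 Y - s·y(0) - y'(0) and L{y'} = sY - y(0), with y(0) = 2, y'(0) = -5, the left side becomes (s^2 - 5*s + 7)Y - (2*s - 15).
The right side is L{sin(7*t)} = 7/(s^2 + 49).
So (s^2 - 5*s + 7)Y = 7/(s^2 + 49) + (2*s - 15).
Solve for Y(s) and write it as one ratio of polynomials.

Y(s) = (2*s^3 - 15*s^2 + 98*s - 728)/(s^4 - 5*s^3 + 56*s^2 - 245*s + 343)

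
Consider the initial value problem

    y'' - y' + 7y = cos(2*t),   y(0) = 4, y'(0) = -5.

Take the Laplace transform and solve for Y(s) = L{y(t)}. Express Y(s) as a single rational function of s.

Take the Laplace transform of both sides.
With L{y''} = s^2 Y - s·y(0) - y'(0) and L{y'} = sY - y(0), with y(0) = 4, y'(0) = -5: the LHS transforms to (s^2 - s + 7)Y - (4*s - 9).
The right side is L{cos(2*t)} = s/(s^2 + 4).
So (s^2 - s + 7)Y = s/(s^2 + 4) + (4*s - 9).
Divide through and combine into a single rational function.

Y(s) = (4*s^3 - 9*s^2 + 17*s - 36)/(s^4 - s^3 + 11*s^2 - 4*s + 28)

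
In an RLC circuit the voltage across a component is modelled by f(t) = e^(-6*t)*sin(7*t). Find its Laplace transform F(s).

F(s) = 7/((s + 6)^2 + 49)

L{sin(7t)} = 7/(s^2 + 49).
By the first shifting theorem, multiplying by e^(-6t) replaces s with s + 6.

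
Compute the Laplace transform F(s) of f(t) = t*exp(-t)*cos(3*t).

F(s) = (s - 2)*(s + 4)/(s^2 + 2*s + 10)^2

L{cos(3t)} = s/(s^2 + 9).
Multiplying by e^(-t) shifts s → s + 1, so L{exp(-t)*cos(3*t)} = (s + 1)/((s + 1)^2 + 9).
Then apply L{t·g(t)} = -d/ds[G(s)] with G(s) = (s + 1)/((s + 1)^2 + 9):
differentiating 1 time and applying the sign gives (s - 2)*(s + 4)/(s^2 + 2*s + 10)^2.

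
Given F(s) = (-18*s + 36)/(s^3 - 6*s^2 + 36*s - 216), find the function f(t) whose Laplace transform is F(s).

f(t) = -exp(6*t) - 2*sin(6*t) + cos(6*t)

Factor the denominator: s^3 - 6*s^2 + 36*s - 216 = (s - 6)*(s^2 + 36).
Partial fraction decomposition gives [-1/(s - 6)] + [s/(s^2 + 36)] + [-12/(s^2 + 36)].
Invert each term: -1/(s - 6) ↔ -e^(6t); 1·s/(s^2 + 36) ↔ cos(6t); -2·6/(s^2 + 36) ↔ -2sin(6t).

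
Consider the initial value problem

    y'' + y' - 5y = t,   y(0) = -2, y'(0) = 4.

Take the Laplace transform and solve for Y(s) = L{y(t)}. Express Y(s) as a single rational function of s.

Y(s) = (-2*s^3 + 2*s^2 + 1)/(s^4 + s^3 - 5*s^2)

Take the Laplace transform of both sides.
The derivative rules (L{y''} = s^2 Y - s·y(0) - y'(0) and L{y'} = sY - y(0), with y(0) = -2, y'(0) = 4) turn the left side into (s^2 + s - 5)Y - (-2*s + 2).
The right side is L{t} = s^(-2).
So (s^2 + s - 5)Y = s^(-2) + (-2*s + 2).
Isolate Y and clear denominators.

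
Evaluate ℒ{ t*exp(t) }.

(s - 1)^(-2)

L{e^(t)} = 1/(s - 1).
Then apply L{t·g(t)} = -d/ds[G(s)] with G(s) = 1/(s - 1):
differentiating 1 time and applying the sign gives (s - 1)^(-2).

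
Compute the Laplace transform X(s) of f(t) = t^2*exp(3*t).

X(s) = 2/(s - 3)^3

L{e^(3t)} = 1/(s - 3).
Then apply L{t^2·g(t)} = (-1)^2 d^2/ds^2[G(s)] with G(s) = 1/(s - 3):
differentiating 2 times and applying the sign gives 2/(s - 3)^3.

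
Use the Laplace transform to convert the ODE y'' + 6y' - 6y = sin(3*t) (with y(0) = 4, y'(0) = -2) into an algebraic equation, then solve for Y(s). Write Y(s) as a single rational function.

Transform both sides with L{·}.
Using L{y''} = s^2 Y - s·y(0) - y'(0) and L{y'} = sY - y(0), with y(0) = 4, y'(0) = -2, the left side becomes (s^2 + 6*s - 6)Y - (4*s + 22).
The right side is L{sin(3*t)} = 3/(s^2 + 9).
So (s^2 + 6*s - 6)Y = 3/(s^2 + 9) + (4*s + 22).
Solve for Y(s) and write it as one ratio of polynomials.

Y(s) = (4*s^3 + 22*s^2 + 36*s + 201)/(s^4 + 6*s^3 + 3*s^2 + 54*s - 54)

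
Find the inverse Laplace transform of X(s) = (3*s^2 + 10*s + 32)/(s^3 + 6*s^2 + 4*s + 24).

Factor the denominator: s^3 + 6*s^2 + 4*s + 24 = (s + 6)*(s^2 + 4).
Partial fraction decomposition gives [2/(s + 6)] + [s/(s^2 + 4)] + [4/(s^2 + 4)].
Invert each term: 2/(s + 6) ↔ 2e^(-6t); 1·s/(s^2 + 4) ↔ cos(2t); 2·2/(s^2 + 4) ↔ 2sin(2t).

2*sin(2*t) + cos(2*t) + 2*exp(-6*t)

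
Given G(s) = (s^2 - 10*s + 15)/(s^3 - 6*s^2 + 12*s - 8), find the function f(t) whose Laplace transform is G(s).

f(t) = -t^2*exp(2*t)/2 - 6*t*exp(2*t) + exp(2*t)

Factor the denominator: s^3 - 6*s^2 + 12*s - 8 = (s - 2)^3.
Partial fraction decomposition gives [1/(s - 2)] + [-6/(s - 2)^2] + [-1/(s - 2)^3].
Invert each term: 1/(s - 2) ↔ e^(2t); -6/(s - 2)^2 ↔ -6t·e^(2t); -1/(s - 2)^3 ↔ (-1/2)t^2·e^(2t).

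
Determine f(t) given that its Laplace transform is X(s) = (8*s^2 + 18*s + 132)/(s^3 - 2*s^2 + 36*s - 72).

f(t) = 5*exp(2*t) + 4*sin(6*t) + 3*cos(6*t)

Factor the denominator: s^3 - 2*s^2 + 36*s - 72 = (s - 2)*(s^2 + 36).
Partial fraction decomposition gives [5/(s - 2)] + [3*s/(s^2 + 36)] + [24/(s^2 + 36)].
Invert each term: 5/(s - 2) ↔ 5e^(2t); 3·s/(s^2 + 36) ↔ 3cos(6t); 4·6/(s^2 + 36) ↔ 4sin(6t).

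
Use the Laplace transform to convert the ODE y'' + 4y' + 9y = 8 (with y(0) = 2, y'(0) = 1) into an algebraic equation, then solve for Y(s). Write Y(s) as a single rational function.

Take the Laplace transform of both sides.
With L{y''} = s^2 Y - s·y(0) - y'(0) and L{y'} = sY - y(0), with y(0) = 2, y'(0) = 1: the LHS transforms to (s^2 + 4*s + 9)Y - (2*s + 9).
The right side is L{8} = 8/s.
So (s^2 + 4*s + 9)Y = 8/s + (2*s + 9).
Solve for Y(s) and write it as one ratio of polynomials.

Y(s) = (2*s^2 + 9*s + 8)/(s^3 + 4*s^2 + 9*s)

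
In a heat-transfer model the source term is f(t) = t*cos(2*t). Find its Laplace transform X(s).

X(s) = (s - 2)*(s + 2)/(s^2 + 4)^2

L{cos(2t)} = s/(s^2 + 4).
Then apply L{t·g(t)} = -d/ds[G(s)] with G(s) = s/(s^2 + 4):
differentiating 1 time and applying the sign gives (s - 2)*(s + 2)/(s^2 + 4)^2.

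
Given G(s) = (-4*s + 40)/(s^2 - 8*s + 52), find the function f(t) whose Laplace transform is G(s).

Complete the square in the denominator: s^2 - 8*s + 52 = (s - 4)^2 + 6^2.
Split the numerator to match: -4*s + 40 = -4·(s - 4) + 4·6.
Invert each term: -4·(s - 4)/((s - 4)^2 + 36) ↔ -4e^(4t)cos(6t); 4·6/((s - 4)^2 + 36) ↔ 4e^(4t)sin(6t).

f(t) = 4*exp(4*t)*sin(6*t) - 4*exp(4*t)*cos(6*t)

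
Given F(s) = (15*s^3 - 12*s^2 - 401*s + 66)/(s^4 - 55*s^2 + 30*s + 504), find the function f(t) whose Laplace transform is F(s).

Factor the denominator: s^4 - 55*s^2 + 30*s + 504 = (s - 6)*(s - 4)*(s + 3)*(s + 7).
Partial fraction decomposition gives [5/(s - 4)] + [3/(s + 3)] + [2/(s - 6)] + [5/(s + 7)].
Invert each term: 5/(s - 4) ↔ 5e^(4t); 3/(s + 3) ↔ 3e^(-3t); 2/(s - 6) ↔ 2e^(6t); 5/(s + 7) ↔ 5e^(-7t).

f(t) = 2*exp(6*t) + 5*exp(4*t) + 3*exp(-3*t) + 5*exp(-7*t)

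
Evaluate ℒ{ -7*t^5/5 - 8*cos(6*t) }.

-8*s/(s^2 + 36) - 168/s^6

Apply the Laplace transform termwise.
(-7/5)·[L{t^5} = 5!/s^6 = 120/s^6]; (-8)·[L{cos(6t)} = s/(s^2 + 36)].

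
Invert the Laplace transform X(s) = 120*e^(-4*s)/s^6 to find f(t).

f(t) = Heaviside(t - 4)*((t - 4)^5)

The factor e^(-4s) signals a time shift by c = 4 (second shifting theorem).
L{t^5} = 5!/s^6 = 120/s^6, so L^-1{120/s^6} = t^5.
Hence the inverse is u(t - 4) times that function evaluated at t - 4.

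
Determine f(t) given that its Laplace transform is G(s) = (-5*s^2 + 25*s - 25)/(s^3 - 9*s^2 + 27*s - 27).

f(t) = 5*t^2*exp(3*t)/2 - 5*t*exp(3*t) - 5*exp(3*t)

Factor the denominator: s^3 - 9*s^2 + 27*s - 27 = (s - 3)^3.
Partial fraction decomposition gives [-5/(s - 3)] + [-5/(s - 3)^2] + [5/(s - 3)^3].
Invert each term: -5/(s - 3) ↔ -5e^(3t); -5/(s - 3)^2 ↔ -5t·e^(3t); 5/(s - 3)^3 ↔ (5/2)t^2·e^(3t).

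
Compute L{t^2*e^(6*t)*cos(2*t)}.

2*(s - 6)*(s^2 - 12*s + 24)/(s^2 - 12*s + 40)^3

L{cos(2t)} = s/(s^2 + 4).
Multiplying by e^(6t) shifts s → s - 6, so L{e^(6*t)*cos(2*t)} = (s - 6)/((s - 6)^2 + 4).
Then apply L{t^2·g(t)} = (-1)^2 d^2/ds^2[G(s)] with G(s) = (s - 6)/((s - 6)^2 + 4):
differentiating 2 times and applying the sign gives 2*(s - 6)*(s^2 - 12*s + 24)/(s^2 - 12*s + 40)^3.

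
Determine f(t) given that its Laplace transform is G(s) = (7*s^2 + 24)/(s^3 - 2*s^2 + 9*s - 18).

Factor the denominator: s^3 - 2*s^2 + 9*s - 18 = (s - 2)*(s^2 + 9).
Partial fraction decomposition gives [4/(s - 2)] + [3*s/(s^2 + 9)] + [6/(s^2 + 9)].
Invert each term: 4/(s - 2) ↔ 4e^(2t); 3·s/(s^2 + 9) ↔ 3cos(3t); 2·3/(s^2 + 9) ↔ 2sin(3t).

f(t) = 4*exp(2*t) + 2*sin(3*t) + 3*cos(3*t)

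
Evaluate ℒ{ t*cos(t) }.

L{cos(t)} = s/(s^2 + 1).
Then apply L{t·g(t)} = -d/ds[G(s)] with G(s) = s/(s^2 + 1):
differentiating 1 time and applying the sign gives (s - 1)*(s + 1)/(s^2 + 1)^2.

(s - 1)*(s + 1)/(s^2 + 1)^2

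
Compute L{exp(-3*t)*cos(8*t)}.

L{cos(8t)} = s/(s^2 + 64).
By the first shifting theorem, multiplying by e^(-3t) replaces s with s + 3.

(s + 3)/((s + 3)^2 + 64)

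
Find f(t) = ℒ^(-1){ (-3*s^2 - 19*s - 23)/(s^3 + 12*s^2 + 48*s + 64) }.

f(t) = 5*t^2*exp(-4*t)/2 + 5*t*exp(-4*t) - 3*exp(-4*t)

Factor the denominator: s^3 + 12*s^2 + 48*s + 64 = (s + 4)^3.
Partial fraction decomposition gives [-3/(s + 4)] + [5/(s + 4)^2] + [5/(s + 4)^3].
Invert each term: -3/(s + 4) ↔ -3e^(-4t); 5/(s + 4)^2 ↔ 5t·e^(-4t); 5/(s + 4)^3 ↔ (5/2)t^2·e^(-4t).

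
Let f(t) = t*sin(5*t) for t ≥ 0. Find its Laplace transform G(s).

L{sin(5t)} = 5/(s^2 + 25).
Then apply L{t·g(t)} = -d/ds[H(s)] with H(s) = 5/(s^2 + 25):
differentiating 1 time and applying the sign gives 10*s/(s^2 + 25)^2.

G(s) = 10*s/(s^2 + 25)^2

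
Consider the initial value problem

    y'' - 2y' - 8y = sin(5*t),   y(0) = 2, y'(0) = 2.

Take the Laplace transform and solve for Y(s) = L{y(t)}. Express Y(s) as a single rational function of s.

Transform both sides with L{·}.
Using L{y''} = s^2 Y - s·y(0) - y'(0) and L{y'} = sY - y(0), with y(0) = 2, y'(0) = 2, the left side becomes (s^2 - 2*s - 8)Y - (2*s - 2).
The right side is L{sin(5*t)} = 5/(s^2 + 25).
So (s^2 - 2*s - 8)Y = 5/(s^2 + 25) + (2*s - 2).
Isolate Y and clear denominators.

Y(s) = (2*s^3 - 2*s^2 + 50*s - 45)/(s^4 - 2*s^3 + 17*s^2 - 50*s - 200)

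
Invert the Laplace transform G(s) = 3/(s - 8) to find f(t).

Since L{e^(8t)} = 1/(s - 8), the inverse is e^(8*t), scaled by 3.

f(t) = 3*exp(8*t)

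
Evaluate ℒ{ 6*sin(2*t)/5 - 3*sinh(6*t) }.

12/(5*(s^2 + 4)) - 18/(s^2 - 36)

Apply the Laplace transform termwise.
(-3)·[L{sinh(6t)} = 6/(s^2 - 36)]; (6/5)·[L{sin(2t)} = 2/(s^2 + 4)].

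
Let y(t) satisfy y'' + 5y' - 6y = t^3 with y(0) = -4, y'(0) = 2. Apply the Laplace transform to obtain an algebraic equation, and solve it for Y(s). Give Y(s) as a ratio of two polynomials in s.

Y(s) = (-4*s^5 - 18*s^4 + 6)/(s^6 + 5*s^5 - 6*s^4)

Take the Laplace transform of both sides.
The derivative rules (L{y''} = s^2 Y - s·y(0) - y'(0) and L{y'} = sY - y(0), with y(0) = -4, y'(0) = 2) turn the left side into (s^2 + 5*s - 6)Y - (-4*s - 18).
The right side is L{t^3} = 6/s^4.
So (s^2 + 5*s - 6)Y = 6/s^4 + (-4*s - 18).
Solve for Y(s) and write it as one ratio of polynomials.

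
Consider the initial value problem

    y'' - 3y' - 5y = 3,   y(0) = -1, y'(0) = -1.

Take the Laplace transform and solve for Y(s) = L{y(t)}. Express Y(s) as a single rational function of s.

Y(s) = (-s^2 + 2*s + 3)/(s^3 - 3*s^2 - 5*s)

Take the Laplace transform of both sides.
Using L{y''} = s^2 Y - s·y(0) - y'(0) and L{y'} = sY - y(0), with y(0) = -1, y'(0) = -1, the left side becomes (s^2 - 3*s - 5)Y - (-s + 2).
The right side is L{3} = 3/s.
So (s^2 - 3*s - 5)Y = 3/s + (-s + 2).
Divide through and combine into a single rational function.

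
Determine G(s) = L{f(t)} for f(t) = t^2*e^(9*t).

L{e^(9t)} = 1/(s - 9).
Then apply L{t^2·g(t)} = (-1)^2 d^2/ds^2[H(s)] with H(s) = 1/(s - 9):
differentiating 2 times and applying the sign gives 2/(s - 9)^3.

G(s) = 2/(s - 9)^3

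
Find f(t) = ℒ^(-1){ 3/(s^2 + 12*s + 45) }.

f(t) = exp(-6*t)*sin(3*t)

Rewrite the denominator: s^2 + 12*s + 45 = (s + 6)^2 + 9.
The form in (s + 6) signals a first-shifting-theorem factor e^(-6t).
Since L{sin(3t)} = 3/(s^2 + 9), the inverse is e^(-6*t)*sin(3*t).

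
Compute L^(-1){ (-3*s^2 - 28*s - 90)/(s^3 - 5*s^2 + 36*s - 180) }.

-5*exp(5*t) - 3*sin(6*t) + 2*cos(6*t)

Factor the denominator: s^3 - 5*s^2 + 36*s - 180 = (s - 5)*(s^2 + 36).
Partial fraction decomposition gives [-5/(s - 5)] + [2*s/(s^2 + 36)] + [-18/(s^2 + 36)].
Invert each term: -5/(s - 5) ↔ -5e^(5t); 2·s/(s^2 + 36) ↔ 2cos(6t); -3·6/(s^2 + 36) ↔ -3sin(6t).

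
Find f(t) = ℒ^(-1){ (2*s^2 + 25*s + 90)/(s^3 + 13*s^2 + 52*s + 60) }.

f(t) = 4*exp(-2*t) - 5*exp(-5*t) + 3*exp(-6*t)

Factor the denominator: s^3 + 13*s^2 + 52*s + 60 = (s + 2)*(s + 5)*(s + 6).
Partial fraction decomposition gives [3/(s + 6)] + [-5/(s + 5)] + [4/(s + 2)].
Invert each term: 3/(s + 6) ↔ 3e^(-6t); -5/(s + 5) ↔ -5e^(-5t); 4/(s + 2) ↔ 4e^(-2t).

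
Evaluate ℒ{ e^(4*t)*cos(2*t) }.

L{cos(2t)} = s/(s^2 + 4).
By the first shifting theorem, multiplying by e^(4t) replaces s with s - 4.

(s - 4)/((s - 4)^2 + 4)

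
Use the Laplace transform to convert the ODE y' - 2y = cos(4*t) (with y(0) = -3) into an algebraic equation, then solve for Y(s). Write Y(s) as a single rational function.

Transform both sides with L{·}.
With L{y'} = sY - y(0) = sY - (-3): the LHS transforms to (s - 2)Y - (-3).
The right side is L{cos(4*t)} = s/(s^2 + 16).
So (s - 2)Y = s/(s^2 + 16) + (-3).
Isolate Y and clear denominators.

Y(s) = (-3*s^2 + s - 48)/(s^3 - 2*s^2 + 16*s - 32)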